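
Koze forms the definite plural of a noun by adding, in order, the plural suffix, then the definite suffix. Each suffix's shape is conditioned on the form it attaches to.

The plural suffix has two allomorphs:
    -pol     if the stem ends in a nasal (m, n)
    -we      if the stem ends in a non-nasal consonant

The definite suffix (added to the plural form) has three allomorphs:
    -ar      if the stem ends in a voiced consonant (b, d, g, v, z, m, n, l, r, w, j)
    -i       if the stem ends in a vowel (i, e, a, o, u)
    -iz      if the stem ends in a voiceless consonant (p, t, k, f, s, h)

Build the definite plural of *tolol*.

tololwei

Since the final consonant of *tolol* is /l/ (non-nasal), it takes -we, giving *tololwe*.
The plural form *tololwe*: final sound = /e/, a vowel → -i → *tololwei*.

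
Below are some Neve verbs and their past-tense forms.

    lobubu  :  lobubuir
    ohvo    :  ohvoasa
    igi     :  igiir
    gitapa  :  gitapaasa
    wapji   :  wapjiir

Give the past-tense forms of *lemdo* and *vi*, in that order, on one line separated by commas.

lemdoasa, viir

Looking at the last vowel of each stem: -ir when the last vowel of the stem is a high vowel (*lobubu*, *igi*, *wapji*); -asa when the last vowel of the stem is a non-high vowel (*ohvo*, *gitapa*).
*lemdo* — last vowel /o/ (a non-high vowel) → -asa → *lemdoasa*.
Since the last vowel of *vi* is /i/ (a high vowel), it takes -ir, giving *viir*.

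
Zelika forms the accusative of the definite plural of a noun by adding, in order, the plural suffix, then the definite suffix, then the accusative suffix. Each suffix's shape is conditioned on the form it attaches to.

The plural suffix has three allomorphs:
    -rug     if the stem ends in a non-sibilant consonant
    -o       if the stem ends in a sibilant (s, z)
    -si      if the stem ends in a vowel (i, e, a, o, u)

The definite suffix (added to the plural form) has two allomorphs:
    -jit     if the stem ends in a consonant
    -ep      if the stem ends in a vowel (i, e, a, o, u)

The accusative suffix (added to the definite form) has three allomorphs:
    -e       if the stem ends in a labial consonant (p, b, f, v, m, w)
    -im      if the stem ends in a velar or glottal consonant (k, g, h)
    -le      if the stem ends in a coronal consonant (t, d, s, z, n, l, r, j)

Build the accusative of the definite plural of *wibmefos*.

Since the final sound of *wibmefos* is /s/ (a sibilant), it takes -o, giving *wibmefoso*.
The plural form *wibmefoso* — final sound /o/ (a vowel) → -ep → *wibmefosoep*.
The final consonant of the definite form *wibmefosoep* is /p/, which is labial, so the accusative suffix is -e, giving *wibmefosoepe*.

wibmefosoepe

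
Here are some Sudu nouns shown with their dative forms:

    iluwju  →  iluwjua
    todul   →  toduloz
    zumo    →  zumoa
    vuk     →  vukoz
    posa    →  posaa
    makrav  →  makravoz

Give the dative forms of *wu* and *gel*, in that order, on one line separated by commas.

wua, geloz

The suffix is conditioned by the final sound: -oz when the stem ends in a consonant (*todul*, *vuk*, *makrav*); -a when the stem ends in a vowel (*iluwju*, *zumo*, *posa*).
The final sound of *wu* is /u/, which is a vowel, so the suffix is -a, giving *wua*.
*gel*: final sound = /l/, a consonant → -oz → *geloz*.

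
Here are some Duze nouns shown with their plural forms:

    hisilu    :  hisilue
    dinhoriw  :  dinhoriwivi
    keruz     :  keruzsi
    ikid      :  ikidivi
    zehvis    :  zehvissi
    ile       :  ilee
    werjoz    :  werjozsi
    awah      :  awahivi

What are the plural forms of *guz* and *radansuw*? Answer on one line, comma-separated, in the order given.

guzsi, radansuwivi

The alternation tracks the final sound of the stem — -si when the stem ends in a sibilant (*keruz*, *zehvis*, *werjoz*); -ivi when the stem ends in a non-sibilant consonant (*dinhoriw*, *ikid*, *awah*); -e when the stem ends in a vowel (*hisilu*, *ile*).
The final sound of *guz* is /z/, which is a sibilant, so the suffix is -si, giving *guzsi*.
The final sound of *radansuw* is /w/, which is a non-sibilant consonant, so the suffix is -ivi, giving *radansuwivi*.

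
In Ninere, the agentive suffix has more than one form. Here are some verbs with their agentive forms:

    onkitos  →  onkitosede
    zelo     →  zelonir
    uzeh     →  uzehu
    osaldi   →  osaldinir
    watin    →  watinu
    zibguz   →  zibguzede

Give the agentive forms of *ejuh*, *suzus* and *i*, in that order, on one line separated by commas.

The suffix is conditioned by the final sound: -ede when the stem ends in a sibilant (*onkitos*, *zibguz*); -u when the stem ends in a non-sibilant consonant (*uzeh*, *watin*); -nir when the stem ends in a vowel (*zelo*, *osaldi*).
*ejuh* — final sound /h/ (a non-sibilant consonant) → -u → *ejuhu*.
Since the final sound of *suzus* is /s/ (a sibilant), it takes -ede, giving *suzusede*.
*i* — final sound /i/ (a vowel) → -nir → *inir*.

ejuhu, suzusede, inir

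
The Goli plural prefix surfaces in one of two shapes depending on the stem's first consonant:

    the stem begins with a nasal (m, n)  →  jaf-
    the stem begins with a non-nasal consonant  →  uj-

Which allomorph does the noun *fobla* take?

*fobla* — first consonant /f/ (non-nasal) → uj-.

uj-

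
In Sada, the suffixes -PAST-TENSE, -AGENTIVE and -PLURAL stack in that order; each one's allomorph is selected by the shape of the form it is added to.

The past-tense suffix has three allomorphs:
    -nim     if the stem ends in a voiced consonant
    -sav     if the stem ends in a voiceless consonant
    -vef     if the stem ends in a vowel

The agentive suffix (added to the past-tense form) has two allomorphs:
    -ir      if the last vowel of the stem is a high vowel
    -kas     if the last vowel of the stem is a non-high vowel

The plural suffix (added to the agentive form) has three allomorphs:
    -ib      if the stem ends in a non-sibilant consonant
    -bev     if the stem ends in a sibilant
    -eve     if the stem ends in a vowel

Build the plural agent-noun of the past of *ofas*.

ofassavkasbev

Since the final sound of *ofas* is /s/ (a voiceless consonant), it takes -sav, giving *ofassav*.
The last vowel of the past-tense form *ofassav* is /a/, which is a non-high vowel, so the agentive suffix is -kas, giving *ofassavkas*.
The final sound of the agentive form *ofassavkas* is /s/, which is a sibilant, so the plural suffix is -bev, giving *ofassavkasbev*.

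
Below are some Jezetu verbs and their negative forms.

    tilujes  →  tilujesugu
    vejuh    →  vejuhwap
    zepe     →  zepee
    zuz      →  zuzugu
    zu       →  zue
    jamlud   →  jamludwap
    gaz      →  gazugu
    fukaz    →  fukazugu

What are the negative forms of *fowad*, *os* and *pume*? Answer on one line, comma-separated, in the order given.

fowadwap, osugu, pumee

Looking at the final sound of each stem: -ugu when the stem ends in a sibilant (*tilujes*, *zuz*, *gaz*, *fukaz*); -wap when the stem ends in a non-sibilant consonant (*vejuh*, *jamlud*); -e when the stem ends in a vowel (*zepe*, *zu*).
*fowad* — final sound /d/ (a non-sibilant consonant) → -wap → *fowadwap*.
*os*: final sound = /s/, a sibilant → -ugu → *osugu*.
Since the final sound of *pume* is /e/ (a vowel), it takes -e, giving *pumee*.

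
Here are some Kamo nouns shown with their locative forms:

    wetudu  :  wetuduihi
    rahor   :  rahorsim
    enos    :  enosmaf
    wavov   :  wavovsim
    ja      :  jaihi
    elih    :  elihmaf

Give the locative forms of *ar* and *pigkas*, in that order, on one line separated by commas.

arsim, pigkasmaf

Looking at the final sound of each stem: -maf when the stem ends in a voiceless consonant (*enos*, *elih*); -sim when the stem ends in a voiced consonant (*rahor*, *wavov*); -ihi when the stem ends in a vowel (*wetudu*, *ja*).
*ar*: final sound = /r/, a voiced consonant → -sim → *arsim*.
*pigkas*: final sound = /s/, a voiceless consonant → -maf → *pigkasmaf*.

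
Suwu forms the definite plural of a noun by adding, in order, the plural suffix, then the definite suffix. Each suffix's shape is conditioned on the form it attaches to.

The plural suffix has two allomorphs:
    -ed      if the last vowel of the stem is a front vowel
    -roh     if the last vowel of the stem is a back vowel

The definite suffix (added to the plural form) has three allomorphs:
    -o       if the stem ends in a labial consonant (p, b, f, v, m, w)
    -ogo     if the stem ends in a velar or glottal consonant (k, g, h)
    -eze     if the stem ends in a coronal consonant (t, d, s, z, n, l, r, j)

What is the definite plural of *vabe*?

vabeedeze

Since the last vowel of *vabe* is /e/ (a front vowel), it takes -ed, giving *vabeed*.
The plural form *vabeed*: final consonant = /d/, coronal → -eze → *vabeedeze*.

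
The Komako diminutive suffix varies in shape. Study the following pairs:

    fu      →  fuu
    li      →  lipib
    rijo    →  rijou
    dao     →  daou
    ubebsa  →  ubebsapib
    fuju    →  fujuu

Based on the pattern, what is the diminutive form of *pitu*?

Looking at the last vowel of each stem: -u when the last vowel of the stem is a rounded vowel (*fu*, *rijo*, *dao*, *fuju*); -pib when the last vowel of the stem is an unrounded vowel (*li*, *ubebsa*).
Since the last vowel of *pitu* is /u/ (a rounded vowel), it takes -u, giving *pituu*.

pituu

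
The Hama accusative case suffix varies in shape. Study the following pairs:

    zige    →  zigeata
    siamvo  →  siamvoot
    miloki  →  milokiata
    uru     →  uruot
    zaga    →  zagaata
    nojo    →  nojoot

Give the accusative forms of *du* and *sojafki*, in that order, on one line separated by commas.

The suffix is conditioned by the last vowel: -ot when the last vowel of the stem is a rounded vowel (*siamvo*, *uru*, *nojo*); -ata when the last vowel of the stem is an unrounded vowel (*zige*, *miloki*, *zaga*).
The last vowel of *du* is /u/, which is a rounded vowel, so the suffix is -ot, giving *duot*.
Since the last vowel of *sojafki* is /i/ (an unrounded vowel), it takes -ata, giving *sojafkiata*.

duot, sojafkiata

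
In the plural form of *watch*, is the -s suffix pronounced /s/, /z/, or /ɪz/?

The stem *watch* ends in a sibilant (/s, z, ʃ, ʒ, tʃ, dʒ/).
The plural suffix surfaces as /ɪz/ after sibilants, /s/ after other voiceless consonants, and /z/ after other voiced sounds.
So the plural -s on *watch* is pronounced /ɪz/.

/ɪz/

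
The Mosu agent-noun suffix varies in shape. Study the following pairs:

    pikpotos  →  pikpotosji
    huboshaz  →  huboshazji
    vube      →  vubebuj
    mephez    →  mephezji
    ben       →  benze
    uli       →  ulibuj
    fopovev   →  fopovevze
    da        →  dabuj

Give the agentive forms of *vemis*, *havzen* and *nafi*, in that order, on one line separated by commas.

The pattern is sibilance of the final sound: -ji when the stem ends in a sibilant (*pikpotos*, *huboshaz*, *mephez*); -ze when the stem ends in a non-sibilant consonant (*ben*, *fopovev*); -buj when the stem ends in a vowel (*vube*, *uli*, *da*).
*vemis*: final sound = /s/, a sibilant → -ji → *vemisji*.
*havzen* — final sound /n/ (a non-sibilant consonant) → -ze → *havzenze*.
The final sound of *nafi* is /i/, which is a vowel, so the suffix is -buj, giving *nafibuj*.

vemisji, havzenze, nafibuj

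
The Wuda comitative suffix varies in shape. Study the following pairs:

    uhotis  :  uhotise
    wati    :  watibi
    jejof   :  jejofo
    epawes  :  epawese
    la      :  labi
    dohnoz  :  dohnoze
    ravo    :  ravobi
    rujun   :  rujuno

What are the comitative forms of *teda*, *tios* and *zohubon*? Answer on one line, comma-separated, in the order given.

The pattern is sibilance of the final sound: -e when the stem ends in a sibilant (*uhotis*, *epawes*, *dohnoz*); -o when the stem ends in a non-sibilant consonant (*jejof*, *rujun*); -bi when the stem ends in a vowel (*wati*, *la*, *ravo*).
*teda*: final sound = /a/, a vowel → -bi → *tedabi*.
The final sound of *tios* is /s/, which is a sibilant, so the suffix is -e, giving *tiose*.
*zohubon*: final sound = /n/, a non-sibilant consonant → -o → *zohubono*.

tedabi, tiose, zohubono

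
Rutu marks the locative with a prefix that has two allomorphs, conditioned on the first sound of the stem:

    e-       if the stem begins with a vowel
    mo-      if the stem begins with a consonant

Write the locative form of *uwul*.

*uwul*: first sound = /u/, a vowel → e- → *euwul*.

euwul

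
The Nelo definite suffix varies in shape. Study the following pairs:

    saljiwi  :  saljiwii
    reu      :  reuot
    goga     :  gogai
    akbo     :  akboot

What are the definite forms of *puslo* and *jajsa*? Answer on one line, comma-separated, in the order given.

pusloot, jajsai

The pattern is rounding harmony: -ot when the last vowel of the stem is a rounded vowel (*reu*, *akbo*); -i when the last vowel of the stem is an unrounded vowel (*saljiwi*, *goga*).
*puslo*: last vowel = /o/, a rounded vowel → -ot → *pusloot*.
Since the last vowel of *jajsa* is /a/ (an unrounded vowel), it takes -i, giving *jajsai*.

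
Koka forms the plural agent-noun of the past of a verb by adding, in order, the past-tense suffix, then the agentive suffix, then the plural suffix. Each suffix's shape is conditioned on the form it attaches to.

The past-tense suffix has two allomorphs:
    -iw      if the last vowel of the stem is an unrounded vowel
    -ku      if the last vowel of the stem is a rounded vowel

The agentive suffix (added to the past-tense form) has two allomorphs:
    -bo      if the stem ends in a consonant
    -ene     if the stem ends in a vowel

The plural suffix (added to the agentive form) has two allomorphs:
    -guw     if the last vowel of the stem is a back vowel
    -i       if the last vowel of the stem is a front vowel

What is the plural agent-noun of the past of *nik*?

Since the last vowel of *nik* is /i/ (an unrounded vowel), it takes -iw, giving *nikiw*.
Since the final sound of the past-tense form *nikiw* is /w/ (a consonant), it takes -bo, giving *nikiwbo*.
The agentive form *nikiwbo*: last vowel = /o/, a back vowel → -guw → *nikiwboguw*.

nikiwboguw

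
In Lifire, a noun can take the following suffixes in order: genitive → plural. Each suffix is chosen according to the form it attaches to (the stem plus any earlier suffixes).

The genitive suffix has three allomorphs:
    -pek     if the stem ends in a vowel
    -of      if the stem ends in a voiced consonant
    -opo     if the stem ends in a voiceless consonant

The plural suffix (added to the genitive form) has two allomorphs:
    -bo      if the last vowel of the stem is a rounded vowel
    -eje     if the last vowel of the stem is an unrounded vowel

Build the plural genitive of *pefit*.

*pefit* — final sound /t/ (a voiceless consonant) → -opo → *pefitopo*.
The genitive form *pefitopo* — last vowel /o/ (a rounded vowel) → -bo → *pefitopobo*.

pefitopobo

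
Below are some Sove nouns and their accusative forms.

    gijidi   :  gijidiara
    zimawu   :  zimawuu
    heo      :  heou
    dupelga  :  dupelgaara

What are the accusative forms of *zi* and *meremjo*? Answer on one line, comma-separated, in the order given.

ziara, meremjou

The suffix is conditioned by the last vowel: -u when the last vowel of the stem is a rounded vowel (*zimawu*, *heo*); -ara when the last vowel of the stem is an unrounded vowel (*gijidi*, *dupelga*).
The last vowel of *zi* is /i/, which is an unrounded vowel, so the suffix is -ara, giving *ziara*.
*meremjo* — last vowel /o/ (a rounded vowel) → -u → *meremjou*.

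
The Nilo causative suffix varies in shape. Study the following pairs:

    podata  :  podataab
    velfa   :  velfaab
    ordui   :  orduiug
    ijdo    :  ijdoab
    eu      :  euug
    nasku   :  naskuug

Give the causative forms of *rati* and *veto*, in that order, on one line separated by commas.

ratiug, vetoab

The suffix is conditioned by the last vowel: -ug when the last vowel of the stem is a high vowel (*ordui*, *eu*, *nasku*); -ab when the last vowel of the stem is a non-high vowel (*podata*, *velfa*, *ijdo*).
*rati*: last vowel = /i/, a high vowel → -ug → *ratiug*.
The last vowel of *veto* is /o/, which is a non-high vowel, so the suffix is -ab, giving *vetoab*.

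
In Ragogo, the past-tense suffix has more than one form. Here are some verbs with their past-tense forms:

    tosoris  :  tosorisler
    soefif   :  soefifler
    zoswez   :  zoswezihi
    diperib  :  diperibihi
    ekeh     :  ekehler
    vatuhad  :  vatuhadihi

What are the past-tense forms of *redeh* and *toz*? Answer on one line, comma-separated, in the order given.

Looking at the final consonant of each stem: -ler when the stem ends in a voiceless consonant (*tosoris*, *soefif*, *ekeh*); -ihi when the stem ends in a voiced consonant (*zoswez*, *diperib*, *vatuhad*).
*redeh* — final consonant /h/ (voiceless) → -ler → *redehler*.
*toz* — final consonant /z/ (voiced) → -ihi → *tozihi*.

redehler, tozihi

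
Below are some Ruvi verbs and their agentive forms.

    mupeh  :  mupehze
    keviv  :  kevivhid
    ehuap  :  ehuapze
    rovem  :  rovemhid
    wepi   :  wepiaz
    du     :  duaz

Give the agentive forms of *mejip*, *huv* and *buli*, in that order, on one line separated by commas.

The alternation tracks the final sound of the stem — -ze when the stem ends in a voiceless consonant (*mupeh*, *ehuap*); -hid when the stem ends in a voiced consonant (*keviv*, *rovem*); -az when the stem ends in a vowel (*wepi*, *du*).
*mejip* — final sound /p/ (a voiceless consonant) → -ze → *mejipze*.
*huv* — final sound /v/ (a voiced consonant) → -hid → *huvhid*.
*buli*: final sound = /i/, a vowel → -az → *buliaz*.

mejipze, huvhid, buliaz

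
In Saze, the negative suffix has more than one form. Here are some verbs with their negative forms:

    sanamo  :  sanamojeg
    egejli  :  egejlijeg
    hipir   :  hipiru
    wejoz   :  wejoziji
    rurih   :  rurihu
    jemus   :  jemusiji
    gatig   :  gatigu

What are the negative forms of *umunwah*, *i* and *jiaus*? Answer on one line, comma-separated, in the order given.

The pattern is sibilance of the final sound: -iji when the stem ends in a sibilant (*wejoz*, *jemus*); -u when the stem ends in a non-sibilant consonant (*hipir*, *rurih*, *gatig*); -jeg when the stem ends in a vowel (*sanamo*, *egejli*).
*umunwah*: final sound = /h/, a non-sibilant consonant → -u → *umunwahu*.
The final sound of *i* is /i/, which is a vowel, so the suffix is -jeg, giving *ijeg*.
*jiaus*: final sound = /s/, a sibilant → -iji → *jiausiji*.

umunwahu, ijeg, jiausiji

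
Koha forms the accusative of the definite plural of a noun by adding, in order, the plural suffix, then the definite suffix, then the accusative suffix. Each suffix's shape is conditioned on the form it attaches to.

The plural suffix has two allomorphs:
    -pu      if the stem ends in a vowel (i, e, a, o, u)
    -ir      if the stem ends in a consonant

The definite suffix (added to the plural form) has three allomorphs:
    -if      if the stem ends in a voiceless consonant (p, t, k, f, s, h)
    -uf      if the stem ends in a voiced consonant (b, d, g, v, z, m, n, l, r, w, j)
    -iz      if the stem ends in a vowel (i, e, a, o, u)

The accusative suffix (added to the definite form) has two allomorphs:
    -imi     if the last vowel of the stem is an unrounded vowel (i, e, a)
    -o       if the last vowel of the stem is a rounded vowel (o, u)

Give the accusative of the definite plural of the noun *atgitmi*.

The final sound of *atgitmi* is /i/, which is a vowel, so the plural suffix is -pu, giving *atgitmipu*.
The plural form *atgitmipu*: final sound = /u/, a vowel → -iz → *atgitmipuiz*.
Since the last vowel of the definite form *atgitmipuiz* is /i/ (an unrounded vowel), it takes -imi, giving *atgitmipuizimi*.

atgitmipuizimi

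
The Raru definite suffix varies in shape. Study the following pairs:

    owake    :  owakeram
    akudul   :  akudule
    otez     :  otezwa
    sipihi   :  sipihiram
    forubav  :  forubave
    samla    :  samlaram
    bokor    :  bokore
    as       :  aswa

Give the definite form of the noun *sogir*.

The suffix is conditioned by the final sound: -wa when the stem ends in a sibilant (*otez*, *as*); -e when the stem ends in a non-sibilant consonant (*akudul*, *forubav*, *bokor*); -ram when the stem ends in a vowel (*owake*, *sipihi*, *samla*).
The final sound of *sogir* is /r/, which is a non-sibilant consonant, so the suffix is -e, giving *sogire*.

sogire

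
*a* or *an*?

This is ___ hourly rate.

an

The indefinite article is chosen by the initial *sound* of the following word, not its spelling.
*hourly* begins with the sound /aʊ/ (silent h) — a vowel sound.
So the article is *an*: This is an hourly rate.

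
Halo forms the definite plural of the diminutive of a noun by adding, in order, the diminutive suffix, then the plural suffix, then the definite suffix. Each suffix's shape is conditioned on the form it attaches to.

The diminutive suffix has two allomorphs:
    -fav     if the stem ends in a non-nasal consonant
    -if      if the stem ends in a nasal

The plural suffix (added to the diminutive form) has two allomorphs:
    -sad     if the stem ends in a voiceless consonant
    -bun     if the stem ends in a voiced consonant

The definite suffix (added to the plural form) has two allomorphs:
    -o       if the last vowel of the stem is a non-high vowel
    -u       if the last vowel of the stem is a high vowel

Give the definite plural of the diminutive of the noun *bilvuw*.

bilvuwfavbunu

*bilvuw* — final consonant /w/ (non-nasal) → -fav → *bilvuwfav*.
The final consonant of the diminutive form *bilvuwfav* is /v/, which is voiced, so the plural suffix is -bun, giving *bilvuwfavbun*.
The plural form *bilvuwfavbun* — last vowel /u/ (a high vowel) → -u → *bilvuwfavbunu*.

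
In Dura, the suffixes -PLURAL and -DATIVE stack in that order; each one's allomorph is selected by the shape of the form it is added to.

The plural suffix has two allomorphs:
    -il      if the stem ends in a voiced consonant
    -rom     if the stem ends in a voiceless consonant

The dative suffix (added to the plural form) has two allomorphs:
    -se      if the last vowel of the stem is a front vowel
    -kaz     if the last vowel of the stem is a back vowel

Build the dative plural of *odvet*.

*odvet*: final consonant = /t/, voiceless → -rom → *odvetrom*.
Since the last vowel of the plural form *odvetrom* is /o/ (a back vowel), it takes -kaz, giving *odvetromkaz*.

odvetromkaz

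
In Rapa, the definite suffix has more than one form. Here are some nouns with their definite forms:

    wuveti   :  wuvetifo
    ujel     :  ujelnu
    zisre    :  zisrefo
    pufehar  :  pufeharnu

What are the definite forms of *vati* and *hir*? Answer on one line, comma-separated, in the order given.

vatifo, hirnu

The alternation tracks the final sound of the stem — -nu when the stem ends in a consonant (*ujel*, *pufehar*); -fo when the stem ends in a vowel (*wuveti*, *zisre*).
*vati*: final sound = /i/, a vowel → -fo → *vatifo*.
The final sound of *hir* is /r/, which is a consonant, so the suffix is -nu, giving *hirnu*.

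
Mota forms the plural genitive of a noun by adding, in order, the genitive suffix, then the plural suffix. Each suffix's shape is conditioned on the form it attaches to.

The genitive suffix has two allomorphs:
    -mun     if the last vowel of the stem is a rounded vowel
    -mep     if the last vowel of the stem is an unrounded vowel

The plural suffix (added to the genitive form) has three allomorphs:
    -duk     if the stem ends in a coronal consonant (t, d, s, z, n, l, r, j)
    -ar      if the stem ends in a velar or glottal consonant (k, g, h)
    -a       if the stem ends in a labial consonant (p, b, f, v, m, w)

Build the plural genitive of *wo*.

womunduk

Since the last vowel of *wo* is /o/ (a rounded vowel), it takes -mun, giving *womun*.
The genitive form *womun* — final consonant /n/ (coronal) → -duk → *womunduk*.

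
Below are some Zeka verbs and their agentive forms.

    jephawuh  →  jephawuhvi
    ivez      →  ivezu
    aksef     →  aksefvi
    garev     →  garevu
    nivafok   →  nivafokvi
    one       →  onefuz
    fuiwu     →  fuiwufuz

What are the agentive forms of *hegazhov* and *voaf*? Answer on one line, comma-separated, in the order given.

hegazhovu, voafvi

The alternation tracks the final sound of the stem — -vi when the stem ends in a voiceless consonant (*jephawuh*, *aksef*, *nivafok*); -u when the stem ends in a voiced consonant (*ivez*, *garev*); -fuz when the stem ends in a vowel (*one*, *fuiwu*).
The final sound of *hegazhov* is /v/, which is a voiced consonant, so the suffix is -u, giving *hegazhovu*.
The final sound of *voaf* is /f/, which is a voiceless consonant, so the suffix is -vi, giving *voafvi*.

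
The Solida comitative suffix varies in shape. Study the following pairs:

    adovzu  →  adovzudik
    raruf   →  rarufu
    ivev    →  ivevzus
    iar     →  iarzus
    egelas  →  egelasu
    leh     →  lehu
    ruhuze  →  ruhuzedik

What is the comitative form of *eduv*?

Looking at the final sound of each stem: -u when the stem ends in a voiceless consonant (*raruf*, *egelas*, *leh*); -zus when the stem ends in a voiced consonant (*ivev*, *iar*); -dik when the stem ends in a vowel (*adovzu*, *ruhuze*).
The final sound of *eduv* is /v/, which is a voiced consonant, so the suffix is -zus, giving *eduvzus*.

eduvzus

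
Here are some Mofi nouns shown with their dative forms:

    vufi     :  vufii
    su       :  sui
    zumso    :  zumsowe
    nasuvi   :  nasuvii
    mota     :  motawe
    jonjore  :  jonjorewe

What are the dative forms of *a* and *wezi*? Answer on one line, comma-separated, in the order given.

Looking at the last vowel of each stem: -i when the last vowel of the stem is a high vowel (*vufi*, *su*, *nasuvi*); -we when the last vowel of the stem is a non-high vowel (*zumso*, *mota*, *jonjore*).
The last vowel of *a* is /a/, which is a non-high vowel, so the suffix is -we, giving *awe*.
Since the last vowel of *wezi* is /i/ (a high vowel), it takes -i, giving *wezii*.

awe, wezii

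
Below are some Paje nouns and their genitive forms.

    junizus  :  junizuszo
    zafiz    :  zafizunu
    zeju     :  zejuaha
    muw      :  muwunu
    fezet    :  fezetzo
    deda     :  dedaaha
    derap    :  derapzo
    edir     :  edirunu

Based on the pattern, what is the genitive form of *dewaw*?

The alternation tracks the final sound of the stem — -zo when the stem ends in a voiceless consonant (*junizus*, *fezet*, *derap*); -unu when the stem ends in a voiced consonant (*zafiz*, *muw*, *edir*); -aha when the stem ends in a vowel (*zeju*, *deda*).
The final sound of *dewaw* is /w/, which is a voiced consonant, so the suffix is -unu, giving *dewawunu*.

dewawunu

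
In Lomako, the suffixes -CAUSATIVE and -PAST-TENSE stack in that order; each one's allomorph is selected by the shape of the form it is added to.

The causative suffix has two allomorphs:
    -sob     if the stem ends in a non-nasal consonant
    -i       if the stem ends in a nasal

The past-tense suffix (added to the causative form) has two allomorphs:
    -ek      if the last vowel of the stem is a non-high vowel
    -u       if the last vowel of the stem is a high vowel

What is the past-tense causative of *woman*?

*woman*: final consonant = /n/, a nasal → -i → *womani*.
The last vowel of the causative form *womani* is /i/, which is a high vowel, so the past-tense suffix is -u, giving *womaniu*.

womaniu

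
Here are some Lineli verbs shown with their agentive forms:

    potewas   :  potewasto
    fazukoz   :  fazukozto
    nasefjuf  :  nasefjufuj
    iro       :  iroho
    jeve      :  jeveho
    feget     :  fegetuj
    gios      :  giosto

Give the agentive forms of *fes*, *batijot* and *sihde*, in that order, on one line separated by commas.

The pattern is sibilance of the final sound: -to when the stem ends in a sibilant (*potewas*, *fazukoz*, *gios*); -uj when the stem ends in a non-sibilant consonant (*nasefjuf*, *feget*); -ho when the stem ends in a vowel (*iro*, *jeve*).
The final sound of *fes* is /s/, which is a sibilant, so the suffix is -to, giving *festo*.
*batijot* — final sound /t/ (a non-sibilant consonant) → -uj → *batijotuj*.
Since the final sound of *sihde* is /e/ (a vowel), it takes -ho, giving *sihdeho*.

festo, batijotuj, sihdeho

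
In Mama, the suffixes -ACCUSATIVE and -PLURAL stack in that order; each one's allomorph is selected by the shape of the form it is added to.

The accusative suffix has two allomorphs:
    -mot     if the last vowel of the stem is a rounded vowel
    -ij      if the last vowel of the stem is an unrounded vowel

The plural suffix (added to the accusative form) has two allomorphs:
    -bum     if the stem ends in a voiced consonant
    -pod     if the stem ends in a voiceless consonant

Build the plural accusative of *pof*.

pofmotpod

*pof* — last vowel /o/ (a rounded vowel) → -mot → *pofmot*.
Since the final consonant of the accusative form *pofmot* is /t/ (voiceless), it takes -pod, giving *pofmotpod*.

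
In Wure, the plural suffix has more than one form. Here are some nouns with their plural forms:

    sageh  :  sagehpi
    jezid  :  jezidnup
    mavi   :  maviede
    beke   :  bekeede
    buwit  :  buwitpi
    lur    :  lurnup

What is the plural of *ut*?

utpi

The alternation tracks the final sound of the stem — -pi when the stem ends in a voiceless consonant (*sageh*, *buwit*); -nup when the stem ends in a voiced consonant (*jezid*, *lur*); -ede when the stem ends in a vowel (*mavi*, *beke*).
The final sound of *ut* is /t/, which is a voiceless consonant, so the suffix is -pi, giving *utpi*.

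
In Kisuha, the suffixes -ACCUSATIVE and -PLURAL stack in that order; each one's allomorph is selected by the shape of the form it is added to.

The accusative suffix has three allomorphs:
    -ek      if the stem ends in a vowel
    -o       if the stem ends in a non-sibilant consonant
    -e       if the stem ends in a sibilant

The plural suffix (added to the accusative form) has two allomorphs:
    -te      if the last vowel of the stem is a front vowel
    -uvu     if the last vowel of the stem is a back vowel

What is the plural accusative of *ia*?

*ia*: final sound = /a/, a vowel → -ek → *iaek*.
The accusative form *iaek* — last vowel /e/ (a front vowel) → -te → *iaekte*.

iaekte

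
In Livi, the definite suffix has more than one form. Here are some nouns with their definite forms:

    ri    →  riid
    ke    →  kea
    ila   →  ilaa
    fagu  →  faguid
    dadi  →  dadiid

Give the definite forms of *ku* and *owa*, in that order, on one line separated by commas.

The suffix is conditioned by the last vowel: -id when the last vowel of the stem is a high vowel (*ri*, *fagu*, *dadi*); -a when the last vowel of the stem is a non-high vowel (*ke*, *ila*).
*ku* — last vowel /u/ (a high vowel) → -id → *kuid*.
Since the last vowel of *owa* is /a/ (a non-high vowel), it takes -a, giving *owaa*.

kuid, owaa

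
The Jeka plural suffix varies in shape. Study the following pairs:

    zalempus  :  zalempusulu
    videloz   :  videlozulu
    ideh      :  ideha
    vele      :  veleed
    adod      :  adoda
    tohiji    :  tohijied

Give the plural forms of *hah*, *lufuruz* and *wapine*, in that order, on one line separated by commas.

haha, lufuruzulu, wapineed

The pattern is sibilance of the final sound: -ulu when the stem ends in a sibilant (*zalempus*, *videloz*); -a when the stem ends in a non-sibilant consonant (*ideh*, *adod*); -ed when the stem ends in a vowel (*vele*, *tohiji*).
*hah*: final sound = /h/, a non-sibilant consonant → -a → *haha*.
Since the final sound of *lufuruz* is /z/ (a sibilant), it takes -ulu, giving *lufuruzulu*.
*wapine*: final sound = /e/, a vowel → -ed → *wapineed*.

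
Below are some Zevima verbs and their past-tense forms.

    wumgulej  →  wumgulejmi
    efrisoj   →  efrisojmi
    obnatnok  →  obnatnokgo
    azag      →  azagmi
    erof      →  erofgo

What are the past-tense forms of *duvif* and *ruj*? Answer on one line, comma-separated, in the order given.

duvifgo, rujmi

Looking at the final consonant of each stem: -go when the stem ends in a voiceless consonant (*obnatnok*, *erof*); -mi when the stem ends in a voiced consonant (*wumgulej*, *efrisoj*, *azag*).
*duvif* — final consonant /f/ (voiceless) → -go → *duvifgo*.
*ruj*: final consonant = /j/, voiced → -mi → *rujmi*.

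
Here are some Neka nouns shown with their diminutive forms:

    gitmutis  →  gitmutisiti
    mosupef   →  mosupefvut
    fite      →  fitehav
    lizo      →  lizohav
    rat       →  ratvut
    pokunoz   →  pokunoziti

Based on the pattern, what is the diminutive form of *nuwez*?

nuweziti

Looking at the final sound of each stem: -iti when the stem ends in a sibilant (*gitmutis*, *pokunoz*); -vut when the stem ends in a non-sibilant consonant (*mosupef*, *rat*); -hav when the stem ends in a vowel (*fite*, *lizo*).
*nuwez* — final sound /z/ (a sibilant) → -iti → *nuweziti*.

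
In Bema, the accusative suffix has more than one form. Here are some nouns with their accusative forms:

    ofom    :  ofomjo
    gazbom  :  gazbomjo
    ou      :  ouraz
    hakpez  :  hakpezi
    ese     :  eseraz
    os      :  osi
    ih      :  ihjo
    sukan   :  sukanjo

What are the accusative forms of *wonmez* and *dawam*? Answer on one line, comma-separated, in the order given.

wonmezi, dawamjo

The suffix is conditioned by the final sound: -i when the stem ends in a sibilant (*hakpez*, *os*); -jo when the stem ends in a non-sibilant consonant (*ofom*, *gazbom*, *ih*, *sukan*); -raz when the stem ends in a vowel (*ou*, *ese*).
*wonmez*: final sound = /z/, a sibilant → -i → *wonmezi*.
The final sound of *dawam* is /m/, which is a non-sibilant consonant, so the suffix is -jo, giving *dawamjo*.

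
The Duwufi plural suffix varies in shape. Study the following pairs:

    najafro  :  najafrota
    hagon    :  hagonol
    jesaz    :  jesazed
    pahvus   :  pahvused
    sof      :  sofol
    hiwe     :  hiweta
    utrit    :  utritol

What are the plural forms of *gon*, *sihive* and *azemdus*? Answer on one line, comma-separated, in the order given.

The pattern is sibilance of the final sound: -ed when the stem ends in a sibilant (*jesaz*, *pahvus*); -ol when the stem ends in a non-sibilant consonant (*hagon*, *sof*, *utrit*); -ta when the stem ends in a vowel (*najafro*, *hiwe*).
*gon*: final sound = /n/, a non-sibilant consonant → -ol → *gonol*.
Since the final sound of *sihive* is /e/ (a vowel), it takes -ta, giving *sihiveta*.
*azemdus*: final sound = /s/, a sibilant → -ed → *azemdused*.

gonol, sihiveta, azemdused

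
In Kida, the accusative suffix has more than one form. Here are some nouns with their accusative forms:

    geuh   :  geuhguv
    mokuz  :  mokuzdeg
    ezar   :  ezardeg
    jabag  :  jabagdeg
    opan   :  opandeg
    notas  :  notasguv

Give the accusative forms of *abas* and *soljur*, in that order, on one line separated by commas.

abasguv, soljurdeg

The suffix is conditioned by the final consonant: -guv when the stem ends in a voiceless consonant (*geuh*, *notas*); -deg when the stem ends in a voiced consonant (*mokuz*, *ezar*, *jabag*, *opan*).
Since the final consonant of *abas* is /s/ (voiceless), it takes -guv, giving *abasguv*.
Since the final consonant of *soljur* is /r/ (voiced), it takes -deg, giving *soljurdeg*.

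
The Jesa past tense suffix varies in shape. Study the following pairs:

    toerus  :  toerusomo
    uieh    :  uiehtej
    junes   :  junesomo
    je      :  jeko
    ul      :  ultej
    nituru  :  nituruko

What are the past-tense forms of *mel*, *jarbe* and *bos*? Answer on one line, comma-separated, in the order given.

meltej, jarbeko, bosomo

The alternation tracks the final sound of the stem — -omo when the stem ends in a sibilant (*toerus*, *junes*); -tej when the stem ends in a non-sibilant consonant (*uieh*, *ul*); -ko when the stem ends in a vowel (*je*, *nituru*).
The final sound of *mel* is /l/, which is a non-sibilant consonant, so the suffix is -tej, giving *meltej*.
Since the final sound of *jarbe* is /e/ (a vowel), it takes -ko, giving *jarbeko*.
Since the final sound of *bos* is /s/ (a sibilant), it takes -omo, giving *bosomo*.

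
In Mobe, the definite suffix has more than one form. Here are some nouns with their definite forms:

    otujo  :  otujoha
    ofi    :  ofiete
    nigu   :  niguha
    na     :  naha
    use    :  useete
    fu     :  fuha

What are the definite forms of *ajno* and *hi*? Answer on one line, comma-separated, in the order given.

ajnoha, hiete

The suffix is conditioned by the last vowel: -ete when the last vowel of the stem is a front vowel (*ofi*, *use*); -ha when the last vowel of the stem is a back vowel (*otujo*, *nigu*, *na*, *fu*).
*ajno*: last vowel = /o/, a back vowel → -ha → *ajnoha*.
*hi*: last vowel = /i/, a front vowel → -ete → *hiete*.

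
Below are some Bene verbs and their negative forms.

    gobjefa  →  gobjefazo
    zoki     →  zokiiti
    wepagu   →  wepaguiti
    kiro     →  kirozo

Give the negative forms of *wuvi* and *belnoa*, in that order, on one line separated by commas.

wuviiti, belnoazo

Looking at the last vowel of each stem: -iti when the last vowel of the stem is a high vowel (*zoki*, *wepagu*); -zo when the last vowel of the stem is a non-high vowel (*gobjefa*, *kiro*).
*wuvi*: last vowel = /i/, a high vowel → -iti → *wuviiti*.
The last vowel of *belnoa* is /a/, which is a non-high vowel, so the suffix is -zo, giving *belnoazo*.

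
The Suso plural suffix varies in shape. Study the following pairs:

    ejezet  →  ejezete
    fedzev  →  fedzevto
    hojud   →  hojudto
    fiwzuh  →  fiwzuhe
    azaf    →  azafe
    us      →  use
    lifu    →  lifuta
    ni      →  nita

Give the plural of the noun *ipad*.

ipadto

The suffix is conditioned by the final sound: -e when the stem ends in a voiceless consonant (*ejezet*, *fiwzuh*, *azaf*, *us*); -to when the stem ends in a voiced consonant (*fedzev*, *hojud*); -ta when the stem ends in a vowel (*lifu*, *ni*).
*ipad* — final sound /d/ (a voiced consonant) → -to → *ipadto*.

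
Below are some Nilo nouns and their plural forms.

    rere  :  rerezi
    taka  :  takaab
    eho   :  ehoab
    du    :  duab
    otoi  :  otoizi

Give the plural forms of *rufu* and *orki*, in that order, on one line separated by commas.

rufuab, orkizi

Looking at the last vowel of each stem: -zi when the last vowel of the stem is a front vowel (*rere*, *otoi*); -ab when the last vowel of the stem is a back vowel (*taka*, *eho*, *du*).
Since the last vowel of *rufu* is /u/ (a back vowel), it takes -ab, giving *rufuab*.
*orki*: last vowel = /i/, a front vowel → -zi → *orkizi*.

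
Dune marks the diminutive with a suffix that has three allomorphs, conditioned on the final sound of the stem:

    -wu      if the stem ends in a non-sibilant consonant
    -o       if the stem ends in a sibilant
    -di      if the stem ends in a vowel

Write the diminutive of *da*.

The final sound of *da* is /a/, which is a vowel, so the suffix is -di, giving *dadi*.

dadi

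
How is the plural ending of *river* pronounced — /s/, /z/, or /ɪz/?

/z/

The stem *river* ends in a voiced non-sibilant sound.
The plural suffix surfaces as /ɪz/ after sibilants, /s/ after other voiceless consonants, and /z/ after other voiced sounds.
So the plural -s on *river* is pronounced /z/.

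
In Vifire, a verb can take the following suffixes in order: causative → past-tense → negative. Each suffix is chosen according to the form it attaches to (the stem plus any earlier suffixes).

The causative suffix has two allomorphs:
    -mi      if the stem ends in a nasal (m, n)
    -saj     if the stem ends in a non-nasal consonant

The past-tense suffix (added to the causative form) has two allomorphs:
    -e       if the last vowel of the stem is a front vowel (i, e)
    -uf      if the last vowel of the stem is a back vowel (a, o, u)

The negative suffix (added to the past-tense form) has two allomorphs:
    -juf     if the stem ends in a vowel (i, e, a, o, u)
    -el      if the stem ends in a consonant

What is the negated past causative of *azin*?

*azin*: final consonant = /n/, a nasal → -mi → *azinmi*.
The causative form *azinmi*: last vowel = /i/, a front vowel → -e → *azinmie*.
The past-tense form *azinmie*: final sound = /e/, a vowel → -juf → *azinmiejuf*.

azinmiejuf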